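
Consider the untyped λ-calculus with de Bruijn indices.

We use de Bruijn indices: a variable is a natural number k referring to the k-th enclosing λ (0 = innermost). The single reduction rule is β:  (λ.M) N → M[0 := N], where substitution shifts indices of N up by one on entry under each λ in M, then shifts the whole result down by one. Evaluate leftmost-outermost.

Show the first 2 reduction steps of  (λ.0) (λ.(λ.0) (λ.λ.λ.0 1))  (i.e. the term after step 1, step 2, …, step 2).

Answer: after 2 steps: λ.λ.λ.λ.0 1

Working:
  start: (λ.0) (λ.(λ.0) (λ.λ.λ.0 1))
  [1] λ.(λ.0) (λ.λ.λ.0 1)
  [2] λ.λ.λ.λ.0 1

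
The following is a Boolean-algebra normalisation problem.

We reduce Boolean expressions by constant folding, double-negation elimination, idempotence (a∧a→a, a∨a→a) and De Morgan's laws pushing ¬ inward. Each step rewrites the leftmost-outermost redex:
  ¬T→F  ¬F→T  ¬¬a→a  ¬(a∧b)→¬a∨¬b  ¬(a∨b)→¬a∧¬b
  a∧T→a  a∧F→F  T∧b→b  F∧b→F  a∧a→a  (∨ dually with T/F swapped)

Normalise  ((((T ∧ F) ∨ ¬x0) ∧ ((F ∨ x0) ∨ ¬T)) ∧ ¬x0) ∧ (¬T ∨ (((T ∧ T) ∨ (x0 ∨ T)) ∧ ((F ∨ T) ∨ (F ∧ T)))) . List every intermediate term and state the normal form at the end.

Answer: normal form = (¬x0 ∧ x0) ∧ ¬x0  (in 13 steps)

Derivation:
  start: ((((T ∧ F) ∨ ¬x0) ∧ ((F ∨ x0) ∨ ¬T)) ∧ ¬x0) ∧ (¬T ∨ (((T ∧ T) ∨ (x0 ∨ T)) ∧ ((F ∨ T) ∨ (F ∧ T))))
  →1  (((F ∨ ¬x0) ∧ ((F ∨ x0) ∨ ¬T)) ∧ ¬x0) ∧ (¬T ∨ (((T ∧ T) ∨ (x0 ∨ T)) ∧ ((F ∨ T) ∨ (F ∧ T))))
  →2  ((¬x0 ∧ ((F ∨ x0) ∨ ¬T)) ∧ ¬x0) ∧ (¬T ∨ (((T ∧ T) ∨ (x0 ∨ T)) ∧ ((F ∨ T) ∨ (F ∧ T))))
  →3  ((¬x0 ∧ (x0 ∨ ¬T)) ∧ ¬x0) ∧ (¬T ∨ (((T ∧ T) ∨ (x0 ∨ T)) ∧ ((F ∨ T) ∨ (F ∧ T))))
  →4  ((¬x0 ∧ (x0 ∨ F)) ∧ ¬x0) ∧ (¬T ∨ (((T ∧ T) ∨ (x0 ∨ T)) ∧ ((F ∨ T) ∨ (F ∧ T))))
  →5  ((¬x0 ∧ x0) ∧ ¬x0) ∧ (¬T ∨ (((T ∧ T) ∨ (x0 ∨ T)) ∧ ((F ∨ T) ∨ (F ∧ T))))
  →6  ((¬x0 ∧ x0) ∧ ¬x0) ∧ (F ∨ (((T ∧ T) ∨ (x0 ∨ T)) ∧ ((F ∨ T) ∨ (F ∧ T))))
  →7  ((¬x0 ∧ x0) ∧ ¬x0) ∧ (((T ∧ T) ∨ (x0 ∨ T)) ∧ ((F ∨ T) ∨ (F ∧ T)))
  →8  ((¬x0 ∧ x0) ∧ ¬x0) ∧ ((T ∨ (x0 ∨ T)) ∧ ((F ∨ T) ∨ (F ∧ T)))
  →9  ((¬x0 ∧ x0) ∧ ¬x0) ∧ (T ∧ ((F ∨ T) ∨ (F ∧ T)))
  →10  ((¬x0 ∧ x0) ∧ ¬x0) ∧ ((F ∨ T) ∨ (F ∧ T))
  →11  ((¬x0 ∧ x0) ∧ ¬x0) ∧ (T ∨ (F ∧ T))
  →12  ((¬x0 ∧ x0) ∧ ¬x0) ∧ T
  →13  (¬x0 ∧ x0) ∧ ¬x0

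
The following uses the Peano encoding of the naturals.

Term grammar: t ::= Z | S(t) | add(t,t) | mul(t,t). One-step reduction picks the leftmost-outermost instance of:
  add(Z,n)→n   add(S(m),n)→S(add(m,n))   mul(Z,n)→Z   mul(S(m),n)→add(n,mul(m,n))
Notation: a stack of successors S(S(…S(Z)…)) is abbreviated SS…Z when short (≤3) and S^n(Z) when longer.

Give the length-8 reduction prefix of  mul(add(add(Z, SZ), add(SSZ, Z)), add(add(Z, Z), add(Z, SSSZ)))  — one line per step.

Answer: after 8 steps: S(S(add(SZ, mul(add(Z, add(SSZ, Z)), add(add(Z, Z), add(Z, SSSZ))))))

Derivation:
  start: mul(add(add(Z, SZ), add(SSZ, Z)), add(add(Z, Z), add(Z, SSSZ)))
  →1  mul(add(SZ, add(SSZ, Z)), add(add(Z, Z), add(Z, SSSZ)))
  →2  mul(S(add(Z, add(SSZ, Z))), add(add(Z, Z), add(Z, SSSZ)))
  →3  add(add(add(Z, Z), add(Z, SSSZ)), mul(add(Z, add(SSZ, Z)), add(add(Z, Z), add(Z, SSSZ))))
  →4  add(add(Z, add(Z, SSSZ)), mul(add(Z, add(SSZ, Z)), add(add(Z, Z), add(Z, SSSZ))))
  →5  add(add(Z, SSSZ), mul(add(Z, add(SSZ, Z)), add(add(Z, Z), add(Z, SSSZ))))
  →6  add(SSSZ, mul(add(Z, add(SSZ, Z)), add(add(Z, Z), add(Z, SSSZ))))
  →7  S(add(SSZ, mul(add(Z, add(SSZ, Z)), add(add(Z, Z), add(Z, SSSZ)))))
  →8  S(S(add(SZ, mul(add(Z, add(SSZ, Z)), add(add(Z, Z), add(Z, SSSZ))))))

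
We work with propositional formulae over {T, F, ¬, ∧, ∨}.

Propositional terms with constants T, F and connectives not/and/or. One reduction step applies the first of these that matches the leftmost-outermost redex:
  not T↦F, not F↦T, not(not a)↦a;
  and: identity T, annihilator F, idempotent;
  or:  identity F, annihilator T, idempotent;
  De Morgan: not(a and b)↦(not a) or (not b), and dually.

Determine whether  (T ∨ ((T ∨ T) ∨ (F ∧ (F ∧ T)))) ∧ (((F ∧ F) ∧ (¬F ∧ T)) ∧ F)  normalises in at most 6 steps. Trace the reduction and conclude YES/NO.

Answer: YES — reaches normal form F in 3 ≤ 6 steps

Derivation:
  start: (T ∨ ((T ∨ T) ∨ (F ∧ (F ∧ T)))) ∧ (((F ∧ F) ∧ (¬F ∧ T)) ∧ F)
  step 1: T ∧ (((F ∧ F) ∧ (¬F ∧ T)) ∧ F)
  step 2: ((F ∧ F) ∧ (¬F ∧ T)) ∧ F
  step 3: F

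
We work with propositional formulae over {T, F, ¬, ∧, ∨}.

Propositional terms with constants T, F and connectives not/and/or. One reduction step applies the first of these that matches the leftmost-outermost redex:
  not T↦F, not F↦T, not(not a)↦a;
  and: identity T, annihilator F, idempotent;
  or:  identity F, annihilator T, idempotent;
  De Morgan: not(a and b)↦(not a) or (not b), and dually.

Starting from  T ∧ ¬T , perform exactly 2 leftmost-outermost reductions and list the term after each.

Answer: after 2 steps: F

Derivation:
  start: T ∧ ¬T
  step 1: ¬T
  step 2: F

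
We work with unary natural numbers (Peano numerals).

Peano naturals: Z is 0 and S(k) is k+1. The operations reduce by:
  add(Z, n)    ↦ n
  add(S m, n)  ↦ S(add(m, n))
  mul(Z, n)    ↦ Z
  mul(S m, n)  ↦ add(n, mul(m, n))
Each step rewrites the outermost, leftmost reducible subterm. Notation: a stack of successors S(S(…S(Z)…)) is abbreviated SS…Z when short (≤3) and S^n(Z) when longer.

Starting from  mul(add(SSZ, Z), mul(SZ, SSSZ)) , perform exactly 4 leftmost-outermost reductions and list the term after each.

  start: mul(add(SSZ, Z), mul(SZ, SSSZ))
  [1] mul(S(add(SZ, Z)), mul(SZ, SSSZ))
  [2] add(mul(SZ, SSSZ), mul(add(SZ, Z), mul(SZ, SSSZ)))
  [3] add(add(SSSZ, mul(Z, SSSZ)), mul(add(SZ, Z), mul(SZ, SSSZ)))
  [4] add(S(add(SSZ, mul(Z, SSSZ))), mul(add(SZ, Z), mul(SZ, SSSZ)))

Answer: after 4 steps: add(S(add(SSZ, mul(Z, SSSZ))), mul(add(SZ, Z), mul(SZ, SSSZ)))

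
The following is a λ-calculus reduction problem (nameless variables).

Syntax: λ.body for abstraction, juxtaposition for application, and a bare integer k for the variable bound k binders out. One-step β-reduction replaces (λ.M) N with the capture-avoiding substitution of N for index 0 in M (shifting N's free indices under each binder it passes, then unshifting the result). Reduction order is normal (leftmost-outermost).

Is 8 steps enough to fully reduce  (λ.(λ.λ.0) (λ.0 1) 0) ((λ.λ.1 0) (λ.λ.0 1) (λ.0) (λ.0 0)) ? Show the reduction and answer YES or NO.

  start: (λ.(λ.λ.0) (λ.0 1) 0) ((λ.λ.1 0) (λ.λ.0 1) (λ.0) (λ.0 0))
  →1  (λ.λ.0) (λ.0 ((λ.λ.1 0) (λ.λ.0 1) (λ.0) (λ.0 0))) ((λ.λ.1 0) (λ.λ.0 1) (λ.0) (λ.0 0))
  →2  (λ.0) ((λ.λ.1 0) (λ.λ.0 1) (λ.0) (λ.0 0))
  →3  (λ.λ.1 0) (λ.λ.0 1) (λ.0) (λ.0 0)
  →4  (λ.(λ.λ.0 1) 0) (λ.0) (λ.0 0)
  →5  (λ.λ.0 1) (λ.0) (λ.0 0)
  →6  (λ.0 (λ.0)) (λ.0 0)
  →7  (λ.0 0) (λ.0)
  →8  (λ.0) (λ.0)

Answer: NO — after 8 steps the term is (λ.0) (λ.0), not yet normal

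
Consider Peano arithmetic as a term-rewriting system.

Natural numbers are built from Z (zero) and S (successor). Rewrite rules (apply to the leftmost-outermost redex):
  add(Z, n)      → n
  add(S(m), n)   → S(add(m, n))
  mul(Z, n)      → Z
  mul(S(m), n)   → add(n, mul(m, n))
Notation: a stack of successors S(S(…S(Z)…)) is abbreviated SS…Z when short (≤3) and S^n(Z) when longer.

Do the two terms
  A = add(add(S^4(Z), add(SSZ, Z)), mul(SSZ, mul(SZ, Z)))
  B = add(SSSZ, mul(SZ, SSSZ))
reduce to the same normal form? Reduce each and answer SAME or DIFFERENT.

Term A:
  start: add(add(S^4(Z), add(SSZ, Z)), mul(SSZ, mul(SZ, Z)))
  step 1: add(S(add(SSSZ, add(SSZ, Z))), mul(SSZ, mul(SZ, Z)))
  step 2: S(add(add(SSSZ, add(SSZ, Z)), mul(SSZ, mul(SZ, Z))))
  step 3: S(add(S(add(SSZ, add(SSZ, Z))), mul(SSZ, mul(SZ, Z))))
  step 4: S(S(add(add(SSZ, add(SSZ, Z)), mul(SSZ, mul(SZ, Z)))))
  step 5: S(S(add(S(add(SZ, add(SSZ, Z))), mul(SSZ, mul(SZ, Z)))))
  step 6: S(S(S(add(add(SZ, add(SSZ, Z)), mul(SSZ, mul(SZ, Z))))))
  step 7: S(S(S(add(S(add(Z, add(SSZ, Z))), mul(SSZ, mul(SZ, Z))))))
  step 8: S(S(S(S(add(add(Z, add(SSZ, Z)), mul(SSZ, mul(SZ, Z)))))))
  step 9: S(S(S(S(add(add(SSZ, Z), mul(SSZ, mul(SZ, Z)))))))
  step 10: S(S(S(S(add(S(add(SZ, Z)), mul(SSZ, mul(SZ, Z)))))))
  step 11: S(S(S(S(S(add(add(SZ, Z), mul(SSZ, mul(SZ, Z))))))))
  step 12: S(S(S(S(S(add(S(add(Z, Z)), mul(SSZ, mul(SZ, Z))))))))
  step 13: S(S(S(S(S(S(add(add(Z, Z), mul(SSZ, mul(SZ, Z)))))))))
  step 14: S(S(S(S(S(S(add(Z, mul(SSZ, mul(SZ, Z)))))))))
  step 15: S(S(S(S(S(S(mul(SSZ, mul(SZ, Z))))))))
  step 16: S(S(S(S(S(S(add(mul(SZ, Z), mul(SZ, mul(SZ, Z)))))))))
  step 17: S(S(S(S(S(S(add(add(Z, mul(Z, Z)), mul(SZ, mul(SZ, Z)))))))))
  step 18: S(S(S(S(S(S(add(mul(Z, Z), mul(SZ, mul(SZ, Z)))))))))
  step 19: S(S(S(S(S(S(add(Z, mul(SZ, mul(SZ, Z)))))))))
  step 20: S(S(S(S(S(S(mul(SZ, mul(SZ, Z))))))))
  step 21: S(S(S(S(S(S(add(mul(SZ, Z), mul(Z, mul(SZ, Z)))))))))
  step 22: S(S(S(S(S(S(add(add(Z, mul(Z, Z)), mul(Z, mul(SZ, Z)))))))))
  step 23: S(S(S(S(S(S(add(mul(Z, Z), mul(Z, mul(SZ, Z)))))))))
  step 24: S(S(S(S(S(S(add(Z, mul(Z, mul(SZ, Z)))))))))
  step 25: S(S(S(S(S(S(mul(Z, mul(SZ, Z))))))))
  step 26: S^6(Z)

Term B:
  start: add(SSSZ, mul(SZ, SSSZ))
  step 1: S(add(SSZ, mul(SZ, SSSZ)))
  step 2: S(S(add(SZ, mul(SZ, SSSZ))))
  step 3: S(S(S(add(Z, mul(SZ, SSSZ)))))
  step 4: S(S(S(mul(SZ, SSSZ))))
  step 5: S(S(S(add(SSSZ, mul(Z, SSSZ)))))
  step 6: S(S(S(S(add(SSZ, mul(Z, SSSZ))))))
  step 7: S(S(S(S(S(add(SZ, mul(Z, SSSZ)))))))
  step 8: S(S(S(S(S(S(add(Z, mul(Z, SSSZ))))))))
  step 9: S(S(S(S(S(S(mul(Z, SSSZ)))))))
  step 10: S^6(Z)

Answer: SAME — A ⇓ S^6(Z), B ⇓ S^6(Z)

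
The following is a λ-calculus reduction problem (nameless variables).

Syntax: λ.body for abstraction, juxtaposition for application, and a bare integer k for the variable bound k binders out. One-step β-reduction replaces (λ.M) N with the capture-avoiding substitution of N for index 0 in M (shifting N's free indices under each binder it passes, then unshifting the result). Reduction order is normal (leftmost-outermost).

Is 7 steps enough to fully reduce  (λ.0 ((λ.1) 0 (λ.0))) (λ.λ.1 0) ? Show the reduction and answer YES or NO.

  start: (λ.0 ((λ.1) 0 (λ.0))) (λ.λ.1 0)
  [1] (λ.λ.1 0) ((λ.λ.λ.1 0) (λ.λ.1 0) (λ.0))
  [2] λ.(λ.λ.λ.1 0) (λ.λ.1 0) (λ.0) 0
  [3] λ.(λ.λ.1 0) (λ.0) 0
  [4] λ.(λ.(λ.0) 0) 0
  [5] λ.(λ.0) 0
  [6] λ.0

Answer: YES — reaches normal form λ.0 in 6 ≤ 7 steps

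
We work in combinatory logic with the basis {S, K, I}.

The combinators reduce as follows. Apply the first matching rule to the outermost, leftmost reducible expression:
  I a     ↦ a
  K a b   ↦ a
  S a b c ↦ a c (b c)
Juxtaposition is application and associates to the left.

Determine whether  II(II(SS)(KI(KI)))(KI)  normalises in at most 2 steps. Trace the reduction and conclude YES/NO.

Answer: NO — after 2 steps the term is II(SS)(KI(KI))(KI), not yet normal

Reduction:
  start: II(II(SS)(KI(KI)))(KI)
  →1  I(II(SS)(KI(KI)))(KI)
  →2  II(SS)(KI(KI))(KI)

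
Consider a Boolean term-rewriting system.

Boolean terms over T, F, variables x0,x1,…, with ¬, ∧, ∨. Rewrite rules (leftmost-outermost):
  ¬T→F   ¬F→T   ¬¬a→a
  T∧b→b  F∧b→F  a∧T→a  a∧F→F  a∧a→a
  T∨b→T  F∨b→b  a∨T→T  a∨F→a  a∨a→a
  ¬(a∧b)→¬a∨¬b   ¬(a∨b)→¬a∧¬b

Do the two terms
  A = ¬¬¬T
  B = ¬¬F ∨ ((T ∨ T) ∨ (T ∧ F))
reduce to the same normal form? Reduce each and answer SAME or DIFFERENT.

Term A:
  start: ¬¬¬T
  step 1: ¬T
  step 2: F

Term B:
  start: ¬¬F ∨ ((T ∨ T) ∨ (T ∧ F))
  step 1: F ∨ ((T ∨ T) ∨ (T ∧ F))
  step 2: (T ∨ T) ∨ (T ∧ F)
  step 3: T ∨ (T ∧ F)
  step 4: T

Answer: DIFFERENT — A ⇓ F, B ⇓ T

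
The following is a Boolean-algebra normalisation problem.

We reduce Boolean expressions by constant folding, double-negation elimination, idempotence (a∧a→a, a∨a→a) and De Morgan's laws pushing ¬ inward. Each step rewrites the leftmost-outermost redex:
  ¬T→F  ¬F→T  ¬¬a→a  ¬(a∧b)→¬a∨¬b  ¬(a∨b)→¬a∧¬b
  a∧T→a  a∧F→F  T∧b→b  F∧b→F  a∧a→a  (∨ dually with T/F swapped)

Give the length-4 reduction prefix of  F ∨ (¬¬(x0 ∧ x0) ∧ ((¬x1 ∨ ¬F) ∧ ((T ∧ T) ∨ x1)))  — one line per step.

Answer: after 4 steps: x0 ∧ ((¬x1 ∨ T) ∧ ((T ∧ T) ∨ x1))

Reduction:
  start: F ∨ (¬¬(x0 ∧ x0) ∧ ((¬x1 ∨ ¬F) ∧ ((T ∧ T) ∨ x1)))
  [1] ¬¬(x0 ∧ x0) ∧ ((¬x1 ∨ ¬F) ∧ ((T ∧ T) ∨ x1))
  [2] (x0 ∧ x0) ∧ ((¬x1 ∨ ¬F) ∧ ((T ∧ T) ∨ x1))
  [3] x0 ∧ ((¬x1 ∨ ¬F) ∧ ((T ∧ T) ∨ x1))
  [4] x0 ∧ ((¬x1 ∨ T) ∧ ((T ∧ T) ∨ x1))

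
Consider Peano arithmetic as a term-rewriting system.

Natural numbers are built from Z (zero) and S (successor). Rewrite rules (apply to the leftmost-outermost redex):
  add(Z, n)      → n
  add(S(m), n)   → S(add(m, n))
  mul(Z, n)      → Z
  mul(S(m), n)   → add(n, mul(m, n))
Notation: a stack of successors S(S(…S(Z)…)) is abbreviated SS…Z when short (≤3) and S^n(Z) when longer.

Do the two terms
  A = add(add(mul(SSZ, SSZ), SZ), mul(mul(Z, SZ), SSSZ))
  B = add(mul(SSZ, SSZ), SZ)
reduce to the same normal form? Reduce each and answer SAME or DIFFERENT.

Answer: SAME — A ⇓ S^5(Z), B ⇓ S^5(Z)

Reduction:
Term A:
  start: add(add(mul(SSZ, SSZ), SZ), mul(mul(Z, SZ), SSSZ))
  step 1: add(add(add(SSZ, mul(SZ, SSZ)), SZ), mul(mul(Z, SZ), SSSZ))
  step 2: add(add(S(add(SZ, mul(SZ, SSZ))), SZ), mul(mul(Z, SZ), SSSZ))
  step 3: add(S(add(add(SZ, mul(SZ, SSZ)), SZ)), mul(mul(Z, SZ), SSSZ))
  step 4: S(add(add(add(SZ, mul(SZ, SSZ)), SZ), mul(mul(Z, SZ), SSSZ)))
  step 5: S(add(add(S(add(Z, mul(SZ, SSZ))), SZ), mul(mul(Z, SZ), SSSZ)))
  step 6: S(add(S(add(add(Z, mul(SZ, SSZ)), SZ)), mul(mul(Z, SZ), SSSZ)))
  step 7: S(S(add(add(add(Z, mul(SZ, SSZ)), SZ), mul(mul(Z, SZ), SSSZ))))
  step 8: S(S(add(add(mul(SZ, SSZ), SZ), mul(mul(Z, SZ), SSSZ))))
  step 9: S(S(add(add(add(SSZ, mul(Z, SSZ)), SZ), mul(mul(Z, SZ), SSSZ))))
  step 10: S(S(add(add(S(add(SZ, mul(Z, SSZ))), SZ), mul(mul(Z, SZ), SSSZ))))
  step 11: S(S(add(S(add(add(SZ, mul(Z, SSZ)), SZ)), mul(mul(Z, SZ), SSSZ))))
  step 12: S(S(S(add(add(add(SZ, mul(Z, SSZ)), SZ), mul(mul(Z, SZ), SSSZ)))))
  step 13: S(S(S(add(add(S(add(Z, mul(Z, SSZ))), SZ), mul(mul(Z, SZ), SSSZ)))))
  step 14: S(S(S(add(S(add(add(Z, mul(Z, SSZ)), SZ)), mul(mul(Z, SZ), SSSZ)))))
  step 15: S(S(S(S(add(add(add(Z, mul(Z, SSZ)), SZ), mul(mul(Z, SZ), SSSZ))))))
  step 16: S(S(S(S(add(add(mul(Z, SSZ), SZ), mul(mul(Z, SZ), SSSZ))))))
  step 17: S(S(S(S(add(add(Z, SZ), mul(mul(Z, SZ), SSSZ))))))
  step 18: S(S(S(S(add(SZ, mul(mul(Z, SZ), SSSZ))))))
  step 19: S(S(S(S(S(add(Z, mul(mul(Z, SZ), SSSZ)))))))
  step 20: S(S(S(S(S(mul(mul(Z, SZ), SSSZ))))))
  step 21: S(S(S(S(S(mul(Z, SSSZ))))))
  step 22: S^5(Z)

Term B:
  start: add(mul(SSZ, SSZ), SZ)
  step 1: add(add(SSZ, mul(SZ, SSZ)), SZ)
  step 2: add(S(add(SZ, mul(SZ, SSZ))), SZ)
  step 3: S(add(add(SZ, mul(SZ, SSZ)), SZ))
  step 4: S(add(S(add(Z, mul(SZ, SSZ))), SZ))
  step 5: S(S(add(add(Z, mul(SZ, SSZ)), SZ)))
  step 6: S(S(add(mul(SZ, SSZ), SZ)))
  step 7: S(S(add(add(SSZ, mul(Z, SSZ)), SZ)))
  step 8: S(S(add(S(add(SZ, mul(Z, SSZ))), SZ)))
  step 9: S(S(S(add(add(SZ, mul(Z, SSZ)), SZ))))
  step 10: S(S(S(add(S(add(Z, mul(Z, SSZ))), SZ))))
  step 11: S(S(S(S(add(add(Z, mul(Z, SSZ)), SZ)))))
  step 12: S(S(S(S(add(mul(Z, SSZ), SZ)))))
  step 13: S(S(S(S(add(Z, SZ)))))
  step 14: S^5(Z)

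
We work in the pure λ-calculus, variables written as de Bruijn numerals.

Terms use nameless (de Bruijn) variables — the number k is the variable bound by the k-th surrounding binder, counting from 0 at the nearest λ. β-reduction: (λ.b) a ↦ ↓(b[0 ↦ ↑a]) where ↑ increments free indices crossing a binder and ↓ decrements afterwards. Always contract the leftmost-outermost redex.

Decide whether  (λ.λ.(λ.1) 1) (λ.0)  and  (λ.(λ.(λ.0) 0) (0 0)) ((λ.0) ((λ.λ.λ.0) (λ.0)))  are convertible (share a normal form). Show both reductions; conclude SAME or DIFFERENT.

Answer: SAME — A ⇓ λ.0, B ⇓ λ.0

Derivation:
Term A:
  start: (λ.λ.(λ.1) 1) (λ.0)
  [1] λ.(λ.1) (λ.0)
  [2] λ.0

Term B:
  start: (λ.(λ.(λ.0) 0) (0 0)) ((λ.0) ((λ.λ.λ.0) (λ.0)))
  [1] (λ.(λ.0) 0) ((λ.0) ((λ.λ.λ.0) (λ.0)) ((λ.0) ((λ.λ.λ.0) (λ.0))))
  [2] (λ.0) ((λ.0) ((λ.λ.λ.0) (λ.0)) ((λ.0) ((λ.λ.λ.0) (λ.0))))
  [3] (λ.0) ((λ.λ.λ.0) (λ.0)) ((λ.0) ((λ.λ.λ.0) (λ.0)))
  [4] (λ.λ.λ.0) (λ.0) ((λ.0) ((λ.λ.λ.0) (λ.0)))
  [5] (λ.λ.0) ((λ.0) ((λ.λ.λ.0) (λ.0)))
  [6] λ.0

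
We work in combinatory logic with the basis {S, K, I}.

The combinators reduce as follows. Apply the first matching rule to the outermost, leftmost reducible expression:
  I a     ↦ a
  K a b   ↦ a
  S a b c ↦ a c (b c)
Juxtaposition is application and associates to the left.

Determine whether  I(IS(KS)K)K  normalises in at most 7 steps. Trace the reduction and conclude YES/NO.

  start: I(IS(KS)K)K
  [1] IS(KS)KK
  [2] S(KS)KK
  [3] KSK(KK)
  [4] S(KK)

Answer: YES — reaches normal form S(KK) in 4 ≤ 7 steps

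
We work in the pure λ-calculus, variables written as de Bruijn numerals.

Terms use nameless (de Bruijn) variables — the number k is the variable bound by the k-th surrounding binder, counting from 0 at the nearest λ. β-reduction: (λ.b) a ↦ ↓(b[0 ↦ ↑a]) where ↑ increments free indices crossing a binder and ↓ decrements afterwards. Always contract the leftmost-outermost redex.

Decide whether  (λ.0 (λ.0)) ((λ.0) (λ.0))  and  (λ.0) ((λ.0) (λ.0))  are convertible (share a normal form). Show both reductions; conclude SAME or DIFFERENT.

Answer: SAME — A ⇓ λ.0, B ⇓ λ.0

Working:
Term A:
  start: (λ.0 (λ.0)) ((λ.0) (λ.0))
  →1  (λ.0) (λ.0) (λ.0)
  →2  (λ.0) (λ.0)
  →3  λ.0

Term B:
  start: (λ.0) ((λ.0) (λ.0))
  →1  (λ.0) (λ.0)
  →2  λ.0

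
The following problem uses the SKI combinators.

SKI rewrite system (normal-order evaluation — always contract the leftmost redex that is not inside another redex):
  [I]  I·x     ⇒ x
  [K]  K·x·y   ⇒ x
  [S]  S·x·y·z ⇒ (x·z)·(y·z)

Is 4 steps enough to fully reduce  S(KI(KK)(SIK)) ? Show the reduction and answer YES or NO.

  start: S(KI(KK)(SIK))
  step 1: S(I(SIK))
  step 2: S(SIK)

Answer: YES — reaches normal form S(SIK) in 2 ≤ 4 steps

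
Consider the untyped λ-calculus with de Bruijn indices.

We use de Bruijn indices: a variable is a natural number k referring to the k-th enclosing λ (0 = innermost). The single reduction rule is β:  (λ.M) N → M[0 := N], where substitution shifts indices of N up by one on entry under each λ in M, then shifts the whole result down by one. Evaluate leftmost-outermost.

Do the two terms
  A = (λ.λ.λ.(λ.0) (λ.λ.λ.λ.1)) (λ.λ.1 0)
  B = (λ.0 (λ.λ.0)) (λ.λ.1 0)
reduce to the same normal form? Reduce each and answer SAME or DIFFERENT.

Answer: DIFFERENT — A ⇓ λ.λ.λ.λ.λ.λ.1, B ⇓ λ.λ.0

Working:
Term A:
  start: (λ.λ.λ.(λ.0) (λ.λ.λ.λ.1)) (λ.λ.1 0)
  [1] λ.λ.(λ.0) (λ.λ.λ.λ.1)
  [2] λ.λ.λ.λ.λ.λ.1

Term B:
  start: (λ.0 (λ.λ.0)) (λ.λ.1 0)
  [1] (λ.λ.1 0) (λ.λ.0)
  [2] λ.(λ.λ.0) 0
  [3] λ.λ.0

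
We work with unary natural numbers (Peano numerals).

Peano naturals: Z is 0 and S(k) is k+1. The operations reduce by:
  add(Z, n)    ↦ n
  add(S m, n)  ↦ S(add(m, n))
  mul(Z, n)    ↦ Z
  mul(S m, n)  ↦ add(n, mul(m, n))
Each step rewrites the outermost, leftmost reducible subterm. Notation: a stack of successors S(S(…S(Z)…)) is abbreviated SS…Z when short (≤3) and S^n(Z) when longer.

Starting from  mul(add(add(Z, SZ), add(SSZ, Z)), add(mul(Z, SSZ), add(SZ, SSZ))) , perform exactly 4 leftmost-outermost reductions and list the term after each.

Answer: after 4 steps: add(add(Z, add(SZ, SSZ)), mul(add(Z, add(SSZ, Z)), add(mul(Z, SSZ), add(SZ, SSZ))))

Reduction:
  start: mul(add(add(Z, SZ), add(SSZ, Z)), add(mul(Z, SSZ), add(SZ, SSZ)))
  [1] mul(add(SZ, add(SSZ, Z)), add(mul(Z, SSZ), add(SZ, SSZ)))
  [2] mul(S(add(Z, add(SSZ, Z))), add(mul(Z, SSZ), add(SZ, SSZ)))
  [3] add(add(mul(Z, SSZ), add(SZ, SSZ)), mul(add(Z, add(SSZ, Z)), add(mul(Z, SSZ), add(SZ, SSZ))))
  [4] add(add(Z, add(SZ, SSZ)), mul(add(Z, add(SSZ, Z)), add(mul(Z, SSZ), add(SZ, SSZ))))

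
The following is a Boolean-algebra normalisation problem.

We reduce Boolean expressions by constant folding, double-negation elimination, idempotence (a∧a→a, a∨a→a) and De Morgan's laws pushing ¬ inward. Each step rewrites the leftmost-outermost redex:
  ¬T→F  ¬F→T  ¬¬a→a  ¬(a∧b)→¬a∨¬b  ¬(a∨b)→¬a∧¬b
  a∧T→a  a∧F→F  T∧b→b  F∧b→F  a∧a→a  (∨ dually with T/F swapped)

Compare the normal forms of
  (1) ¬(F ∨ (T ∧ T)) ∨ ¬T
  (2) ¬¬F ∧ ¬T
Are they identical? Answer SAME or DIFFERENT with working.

Answer: SAME — A ⇓ F, B ⇓ F

Working:
Term A:
  start: ¬(F ∨ (T ∧ T)) ∨ ¬T
  [1] (¬F ∧ ¬(T ∧ T)) ∨ ¬T
  [2] (T ∧ ¬(T ∧ T)) ∨ ¬T
  [3] ¬(T ∧ T) ∨ ¬T
  [4] (¬T ∨ ¬T) ∨ ¬T
  [5] ¬T ∨ ¬T
  [6] ¬T
  [7] F

Term B:
  start: ¬¬F ∧ ¬T
  [1] F ∧ ¬T
  [2] F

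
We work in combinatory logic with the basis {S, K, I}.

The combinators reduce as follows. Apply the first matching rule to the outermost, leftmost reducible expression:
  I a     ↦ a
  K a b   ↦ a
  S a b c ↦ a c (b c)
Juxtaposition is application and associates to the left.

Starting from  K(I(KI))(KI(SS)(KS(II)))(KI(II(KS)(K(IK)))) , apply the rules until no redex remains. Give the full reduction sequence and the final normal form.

Answer: normal form = I  (in 3 steps)

Reduction:
  start: K(I(KI))(KI(SS)(KS(II)))(KI(II(KS)(K(IK))))
  [1] I(KI)(KI(II(KS)(K(IK))))
  [2] KI(KI(II(KS)(K(IK))))
  [3] I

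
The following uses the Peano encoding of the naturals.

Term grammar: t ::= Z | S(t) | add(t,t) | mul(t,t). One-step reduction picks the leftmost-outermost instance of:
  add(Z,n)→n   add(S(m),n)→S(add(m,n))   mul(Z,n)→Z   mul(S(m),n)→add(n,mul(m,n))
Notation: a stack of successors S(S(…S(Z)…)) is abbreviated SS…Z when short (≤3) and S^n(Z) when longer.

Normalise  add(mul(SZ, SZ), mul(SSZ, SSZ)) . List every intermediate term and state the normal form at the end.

  start: add(mul(SZ, SZ), mul(SSZ, SSZ))
  step 1: add(add(SZ, mul(Z, SZ)), mul(SSZ, SSZ))
  step 2: add(S(add(Z, mul(Z, SZ))), mul(SSZ, SSZ))
  step 3: S(add(add(Z, mul(Z, SZ)), mul(SSZ, SSZ)))
  step 4: S(add(mul(Z, SZ), mul(SSZ, SSZ)))
  step 5: S(add(Z, mul(SSZ, SSZ)))
  step 6: S(mul(SSZ, SSZ))
  step 7: S(add(SSZ, mul(SZ, SSZ)))
  step 8: S(S(add(SZ, mul(SZ, SSZ))))
  step 9: S(S(S(add(Z, mul(SZ, SSZ)))))
  step 10: S(S(S(mul(SZ, SSZ))))
  step 11: S(S(S(add(SSZ, mul(Z, SSZ)))))
  step 12: S(S(S(S(add(SZ, mul(Z, SSZ))))))
  step 13: S(S(S(S(S(add(Z, mul(Z, SSZ)))))))
  step 14: S(S(S(S(S(mul(Z, SSZ))))))
  step 15: S^5(Z)

Answer: normal form = S^5(Z)  (in 15 steps)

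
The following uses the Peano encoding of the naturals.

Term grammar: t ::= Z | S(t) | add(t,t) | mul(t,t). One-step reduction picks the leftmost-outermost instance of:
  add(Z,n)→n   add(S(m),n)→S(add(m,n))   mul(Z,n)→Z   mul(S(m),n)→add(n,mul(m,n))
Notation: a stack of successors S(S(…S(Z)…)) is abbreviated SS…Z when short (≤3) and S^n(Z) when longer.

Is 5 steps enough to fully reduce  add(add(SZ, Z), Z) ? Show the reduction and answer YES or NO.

Answer: YES — reaches normal form SZ in 4 ≤ 5 steps

Derivation:
  start: add(add(SZ, Z), Z)
  step 1: add(S(add(Z, Z)), Z)
  step 2: S(add(add(Z, Z), Z))
  step 3: S(add(Z, Z))
  step 4: SZ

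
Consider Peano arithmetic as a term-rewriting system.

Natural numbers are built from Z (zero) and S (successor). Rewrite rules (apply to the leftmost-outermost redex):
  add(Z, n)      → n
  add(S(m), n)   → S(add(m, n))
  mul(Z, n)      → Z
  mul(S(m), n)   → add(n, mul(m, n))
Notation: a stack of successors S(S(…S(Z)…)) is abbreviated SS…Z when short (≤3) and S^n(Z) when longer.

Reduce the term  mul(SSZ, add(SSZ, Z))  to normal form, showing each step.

Answer: normal form = S^4(Z)  (in 15 steps)

Working:
  start: mul(SSZ, add(SSZ, Z))
  →1  add(add(SSZ, Z), mul(SZ, add(SSZ, Z)))
  →2  add(S(add(SZ, Z)), mul(SZ, add(SSZ, Z)))
  →3  S(add(add(SZ, Z), mul(SZ, add(SSZ, Z))))
  →4  S(add(S(add(Z, Z)), mul(SZ, add(SSZ, Z))))
  →5  S(S(add(add(Z, Z), mul(SZ, add(SSZ, Z)))))
  →6  S(S(add(Z, mul(SZ, add(SSZ, Z)))))
  →7  S(S(mul(SZ, add(SSZ, Z))))
  →8  S(S(add(add(SSZ, Z), mul(Z, add(SSZ, Z)))))
  →9  S(S(add(S(add(SZ, Z)), mul(Z, add(SSZ, Z)))))
  →10  S(S(S(add(add(SZ, Z), mul(Z, add(SSZ, Z))))))
  →11  S(S(S(add(S(add(Z, Z)), mul(Z, add(SSZ, Z))))))
  →12  S(S(S(S(add(add(Z, Z), mul(Z, add(SSZ, Z)))))))
  →13  S(S(S(S(add(Z, mul(Z, add(SSZ, Z)))))))
  →14  S(S(S(S(mul(Z, add(SSZ, Z))))))
  →15  S^4(Z)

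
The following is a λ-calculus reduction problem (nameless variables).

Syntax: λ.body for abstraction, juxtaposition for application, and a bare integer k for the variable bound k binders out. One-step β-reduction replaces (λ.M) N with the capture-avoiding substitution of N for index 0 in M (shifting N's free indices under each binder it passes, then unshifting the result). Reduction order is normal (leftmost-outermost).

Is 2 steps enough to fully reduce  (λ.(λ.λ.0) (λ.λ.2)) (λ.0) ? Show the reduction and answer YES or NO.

Answer: YES — reaches normal form λ.0 in 2 ≤ 2 steps

Reduction:
  start: (λ.(λ.λ.0) (λ.λ.2)) (λ.0)
  →1  (λ.λ.0) (λ.λ.λ.0)
  →2  λ.0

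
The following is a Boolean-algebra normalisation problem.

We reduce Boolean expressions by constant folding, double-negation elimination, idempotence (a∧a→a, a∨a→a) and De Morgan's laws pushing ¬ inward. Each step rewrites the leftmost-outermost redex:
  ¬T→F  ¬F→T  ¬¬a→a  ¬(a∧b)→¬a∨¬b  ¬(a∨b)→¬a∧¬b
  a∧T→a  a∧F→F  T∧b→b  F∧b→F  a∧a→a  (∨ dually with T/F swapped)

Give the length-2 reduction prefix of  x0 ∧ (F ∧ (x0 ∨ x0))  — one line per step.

  start: x0 ∧ (F ∧ (x0 ∨ x0))
  step 1: x0 ∧ F
  step 2: F

Answer: after 2 steps: F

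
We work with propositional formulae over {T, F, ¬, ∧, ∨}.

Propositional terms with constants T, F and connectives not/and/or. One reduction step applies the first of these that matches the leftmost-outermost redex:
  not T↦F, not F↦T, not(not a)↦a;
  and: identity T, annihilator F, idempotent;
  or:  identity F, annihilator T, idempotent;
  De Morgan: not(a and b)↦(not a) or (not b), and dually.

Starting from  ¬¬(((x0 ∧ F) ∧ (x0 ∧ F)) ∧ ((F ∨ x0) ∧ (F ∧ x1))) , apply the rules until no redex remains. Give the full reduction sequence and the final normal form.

Answer: normal form = F  (in 4 steps)

Derivation:
  start: ¬¬(((x0 ∧ F) ∧ (x0 ∧ F)) ∧ ((F ∨ x0) ∧ (F ∧ x1)))
  →1  ((x0 ∧ F) ∧ (x0 ∧ F)) ∧ ((F ∨ x0) ∧ (F ∧ x1))
  →2  (x0 ∧ F) ∧ ((F ∨ x0) ∧ (F ∧ x1))
  →3  F ∧ ((F ∨ x0) ∧ (F ∧ x1))
  →4  F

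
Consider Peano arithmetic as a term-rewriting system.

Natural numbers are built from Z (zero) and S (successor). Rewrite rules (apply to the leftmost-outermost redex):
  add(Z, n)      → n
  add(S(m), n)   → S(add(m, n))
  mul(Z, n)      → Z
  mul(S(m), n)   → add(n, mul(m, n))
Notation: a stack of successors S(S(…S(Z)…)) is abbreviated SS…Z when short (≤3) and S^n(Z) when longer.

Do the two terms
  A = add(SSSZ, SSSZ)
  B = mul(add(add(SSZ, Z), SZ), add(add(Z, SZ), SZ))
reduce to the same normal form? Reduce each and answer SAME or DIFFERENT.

Answer: SAME — A ⇓ S^6(Z), B ⇓ S^6(Z)

Reduction:
Term A:
  start: add(SSSZ, SSSZ)
  step 1: S(add(SSZ, SSSZ))
  step 2: S(S(add(SZ, SSSZ)))
  step 3: S(S(S(add(Z, SSSZ))))
  step 4: S^6(Z)

Term B:
  start: mul(add(add(SSZ, Z), SZ), add(add(Z, SZ), SZ))
  step 1: mul(add(S(add(SZ, Z)), SZ), add(add(Z, SZ), SZ))
  step 2: mul(S(add(add(SZ, Z), SZ)), add(add(Z, SZ), SZ))
  step 3: add(add(add(Z, SZ), SZ), mul(add(add(SZ, Z), SZ), add(add(Z, SZ), SZ)))
  step 4: add(add(SZ, SZ), mul(add(add(SZ, Z), SZ), add(add(Z, SZ), SZ)))
  step 5: add(S(add(Z, SZ)), mul(add(add(SZ, Z), SZ), add(add(Z, SZ), SZ)))
  step 6: S(add(add(Z, SZ), mul(add(add(SZ, Z), SZ), add(add(Z, SZ), SZ))))
  step 7: S(add(SZ, mul(add(add(SZ, Z), SZ), add(add(Z, SZ), SZ))))
  step 8: S(S(add(Z, mul(add(add(SZ, Z), SZ), add(add(Z, SZ), SZ)))))
  step 9: S(S(mul(add(add(SZ, Z), SZ), add(add(Z, SZ), SZ))))
  step 10: S(S(mul(add(S(add(Z, Z)), SZ), add(add(Z, SZ), SZ))))
  step 11: S(S(mul(S(add(add(Z, Z), SZ)), add(add(Z, SZ), SZ))))
  step 12: S(S(add(add(add(Z, SZ), SZ), mul(add(add(Z, Z), SZ), add(add(Z, SZ), SZ)))))
  step 13: S(S(add(add(SZ, SZ), mul(add(add(Z, Z), SZ), add(add(Z, SZ), SZ)))))
  step 14: S(S(add(S(add(Z, SZ)), mul(add(add(Z, Z), SZ), add(add(Z, SZ), SZ)))))
  step 15: S(S(S(add(add(Z, SZ), mul(add(add(Z, Z), SZ), add(add(Z, SZ), SZ))))))
  step 16: S(S(S(add(SZ, mul(add(add(Z, Z), SZ), add(add(Z, SZ), SZ))))))
  step 17: S(S(S(S(add(Z, mul(add(add(Z, Z), SZ), add(add(Z, SZ), SZ)))))))
  step 18: S(S(S(S(mul(add(add(Z, Z), SZ), add(add(Z, SZ), SZ))))))
  step 19: S(S(S(S(mul(add(Z, SZ), add(add(Z, SZ), SZ))))))
  step 20: S(S(S(S(mul(SZ, add(add(Z, SZ), SZ))))))
  step 21: S(S(S(S(add(add(add(Z, SZ), SZ), mul(Z, add(add(Z, SZ), SZ)))))))
  step 22: S(S(S(S(add(add(SZ, SZ), mul(Z, add(add(Z, SZ), SZ)))))))
  step 23: S(S(S(S(add(S(add(Z, SZ)), mul(Z, add(add(Z, SZ), SZ)))))))
  step 24: S(S(S(S(S(add(add(Z, SZ), mul(Z, add(add(Z, SZ), SZ))))))))
  step 25: S(S(S(S(S(add(SZ, mul(Z, add(add(Z, SZ), SZ))))))))
  step 26: S(S(S(S(S(S(add(Z, mul(Z, add(add(Z, SZ), SZ)))))))))
  step 27: S(S(S(S(S(S(mul(Z, add(add(Z, SZ), SZ))))))))
  step 28: S^6(Z)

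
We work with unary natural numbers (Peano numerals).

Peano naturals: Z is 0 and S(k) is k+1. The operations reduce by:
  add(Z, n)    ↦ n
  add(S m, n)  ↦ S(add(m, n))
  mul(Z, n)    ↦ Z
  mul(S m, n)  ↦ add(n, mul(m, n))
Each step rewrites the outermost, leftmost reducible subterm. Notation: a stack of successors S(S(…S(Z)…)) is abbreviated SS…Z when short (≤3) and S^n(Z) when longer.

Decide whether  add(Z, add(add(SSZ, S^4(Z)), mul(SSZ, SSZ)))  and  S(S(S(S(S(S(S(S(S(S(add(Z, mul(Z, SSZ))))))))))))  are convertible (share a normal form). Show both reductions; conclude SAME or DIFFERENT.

Term A:
  start: add(Z, add(add(SSZ, S^4(Z)), mul(SSZ, SSZ)))
  [1] add(add(SSZ, S^4(Z)), mul(SSZ, SSZ))
  [2] add(S(add(SZ, S^4(Z))), mul(SSZ, SSZ))
  [3] S(add(add(SZ, S^4(Z)), mul(SSZ, SSZ)))
  [4] S(add(S(add(Z, S^4(Z))), mul(SSZ, SSZ)))
  [5] S(S(add(add(Z, S^4(Z)), mul(SSZ, SSZ))))
  [6] S(S(add(S^4(Z), mul(SSZ, SSZ))))
  [7] S(S(S(add(SSSZ, mul(SSZ, SSZ)))))
  [8] S(S(S(S(add(SSZ, mul(SSZ, SSZ))))))
  [9] S(S(S(S(S(add(SZ, mul(SSZ, SSZ)))))))
  [10] S(S(S(S(S(S(add(Z, mul(SSZ, SSZ))))))))
  [11] S(S(S(S(S(S(mul(SSZ, SSZ)))))))
  [12] S(S(S(S(S(S(add(SSZ, mul(SZ, SSZ))))))))
  [13] S(S(S(S(S(S(S(add(SZ, mul(SZ, SSZ)))))))))
  [14] S(S(S(S(S(S(S(S(add(Z, mul(SZ, SSZ))))))))))
  [15] S(S(S(S(S(S(S(S(mul(SZ, SSZ)))))))))
  [16] S(S(S(S(S(S(S(S(add(SSZ, mul(Z, SSZ))))))))))
  [17] S(S(S(S(S(S(S(S(S(add(SZ, mul(Z, SSZ)))))))))))
  [18] S(S(S(S(S(S(S(S(S(S(add(Z, mul(Z, SSZ))))))))))))
  [19] S(S(S(S(S(S(S(S(S(S(mul(Z, SSZ)))))))))))
  [20] S^10(Z)

Term B:
  start: S(S(S(S(S(S(S(S(S(S(add(Z, mul(Z, SSZ))))))))))))
  [1] S(S(S(S(S(S(S(S(S(S(mul(Z, SSZ)))))))))))
  [2] S^10(Z)

Answer: SAME — A ⇓ S^10(Z), B ⇓ S^10(Z)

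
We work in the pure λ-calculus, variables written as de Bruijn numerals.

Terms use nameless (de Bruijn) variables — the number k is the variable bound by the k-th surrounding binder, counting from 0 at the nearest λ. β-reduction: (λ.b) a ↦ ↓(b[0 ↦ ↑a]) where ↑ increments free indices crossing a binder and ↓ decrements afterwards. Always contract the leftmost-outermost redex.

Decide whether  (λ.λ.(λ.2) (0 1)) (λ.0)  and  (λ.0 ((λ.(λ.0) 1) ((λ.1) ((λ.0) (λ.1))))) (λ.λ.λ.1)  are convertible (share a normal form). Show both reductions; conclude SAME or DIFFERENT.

Term A:
  start: (λ.λ.(λ.2) (0 1)) (λ.0)
  →1  λ.(λ.λ.0) (0 (λ.0))
  →2  λ.λ.0

Term B:
  start: (λ.0 ((λ.(λ.0) 1) ((λ.1) ((λ.0) (λ.1))))) (λ.λ.λ.1)
  →1  (λ.λ.λ.1) ((λ.(λ.0) (λ.λ.λ.1)) ((λ.λ.λ.λ.1) ((λ.0) (λ.λ.λ.λ.1))))
  →2  λ.λ.1

Answer: DIFFERENT — A ⇓ λ.λ.0, B ⇓ λ.λ.1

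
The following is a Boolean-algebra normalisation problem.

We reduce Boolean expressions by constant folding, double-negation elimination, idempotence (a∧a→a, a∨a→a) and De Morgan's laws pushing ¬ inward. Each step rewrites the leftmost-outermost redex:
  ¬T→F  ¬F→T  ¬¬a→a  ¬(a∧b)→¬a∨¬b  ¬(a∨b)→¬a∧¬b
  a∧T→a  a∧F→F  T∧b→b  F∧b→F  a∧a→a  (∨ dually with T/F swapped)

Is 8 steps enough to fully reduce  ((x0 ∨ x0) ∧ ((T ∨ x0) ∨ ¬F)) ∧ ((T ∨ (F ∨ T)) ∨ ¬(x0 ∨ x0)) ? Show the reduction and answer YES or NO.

Answer: YES — reaches normal form x0 in 7 ≤ 8 steps

Working:
  start: ((x0 ∨ x0) ∧ ((T ∨ x0) ∨ ¬F)) ∧ ((T ∨ (F ∨ T)) ∨ ¬(x0 ∨ x0))
  →1  (x0 ∧ ((T ∨ x0) ∨ ¬F)) ∧ ((T ∨ (F ∨ T)) ∨ ¬(x0 ∨ x0))
  →2  (x0 ∧ (T ∨ ¬F)) ∧ ((T ∨ (F ∨ T)) ∨ ¬(x0 ∨ x0))
  →3  (x0 ∧ T) ∧ ((T ∨ (F ∨ T)) ∨ ¬(x0 ∨ x0))
  →4  x0 ∧ ((T ∨ (F ∨ T)) ∨ ¬(x0 ∨ x0))
  →5  x0 ∧ (T ∨ ¬(x0 ∨ x0))
  →6  x0 ∧ T
  →7  x0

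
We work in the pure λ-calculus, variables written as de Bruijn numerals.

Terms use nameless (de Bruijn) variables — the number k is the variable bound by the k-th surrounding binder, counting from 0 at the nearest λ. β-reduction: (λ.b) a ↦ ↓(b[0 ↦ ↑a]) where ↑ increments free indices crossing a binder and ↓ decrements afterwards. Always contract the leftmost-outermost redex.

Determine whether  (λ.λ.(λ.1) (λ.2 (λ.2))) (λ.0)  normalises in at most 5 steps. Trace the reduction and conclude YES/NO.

  start: (λ.λ.(λ.1) (λ.2 (λ.2))) (λ.0)
  [1] λ.(λ.1) (λ.(λ.0) (λ.2))
  [2] λ.0

Answer: YES — reaches normal form λ.0 in 2 ≤ 5 steps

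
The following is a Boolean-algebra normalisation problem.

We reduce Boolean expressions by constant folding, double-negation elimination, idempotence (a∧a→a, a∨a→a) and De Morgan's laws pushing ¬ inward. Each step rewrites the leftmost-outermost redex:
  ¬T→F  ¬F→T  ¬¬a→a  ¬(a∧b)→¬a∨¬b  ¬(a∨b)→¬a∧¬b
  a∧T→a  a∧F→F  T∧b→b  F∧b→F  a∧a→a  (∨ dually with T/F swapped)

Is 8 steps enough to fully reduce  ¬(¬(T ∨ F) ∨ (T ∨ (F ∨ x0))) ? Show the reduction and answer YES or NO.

Answer: YES — reaches normal form F in 7 ≤ 8 steps

Reduction:
  start: ¬(¬(T ∨ F) ∨ (T ∨ (F ∨ x0)))
  [1] ¬¬(T ∨ F) ∧ ¬(T ∨ (F ∨ x0))
  [2] (T ∨ F) ∧ ¬(T ∨ (F ∨ x0))
  [3] T ∧ ¬(T ∨ (F ∨ x0))
  [4] ¬(T ∨ (F ∨ x0))
  [5] ¬T ∧ ¬(F ∨ x0)
  [6] F ∧ ¬(F ∨ x0)
  [7] F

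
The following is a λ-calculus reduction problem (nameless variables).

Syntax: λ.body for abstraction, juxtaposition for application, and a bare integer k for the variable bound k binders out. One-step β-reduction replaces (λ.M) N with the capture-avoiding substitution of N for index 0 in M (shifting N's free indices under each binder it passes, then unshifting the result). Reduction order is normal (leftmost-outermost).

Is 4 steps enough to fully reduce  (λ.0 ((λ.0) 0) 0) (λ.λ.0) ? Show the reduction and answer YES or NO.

Answer: YES — reaches normal form λ.λ.0 in 3 ≤ 4 steps

Derivation:
  start: (λ.0 ((λ.0) 0) 0) (λ.λ.0)
  →1  (λ.λ.0) ((λ.0) (λ.λ.0)) (λ.λ.0)
  →2  (λ.0) (λ.λ.0)
  →3  λ.λ.0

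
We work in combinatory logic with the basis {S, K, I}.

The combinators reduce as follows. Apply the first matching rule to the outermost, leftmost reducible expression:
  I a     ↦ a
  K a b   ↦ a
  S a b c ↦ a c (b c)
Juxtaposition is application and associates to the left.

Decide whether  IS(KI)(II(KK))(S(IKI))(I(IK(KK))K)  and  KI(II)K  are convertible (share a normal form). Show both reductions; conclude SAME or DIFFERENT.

Answer: DIFFERENT — A ⇓ K(KK), B ⇓ K

Derivation:
Term A:
  start: IS(KI)(II(KK))(S(IKI))(I(IK(KK))K)
  [1] S(KI)(II(KK))(S(IKI))(I(IK(KK))K)
  [2] KI(S(IKI))(II(KK)(S(IKI)))(I(IK(KK))K)
  [3] I(II(KK)(S(IKI)))(I(IK(KK))K)
  [4] II(KK)(S(IKI))(I(IK(KK))K)
  [5] I(KK)(S(IKI))(I(IK(KK))K)
  [6] KK(S(IKI))(I(IK(KK))K)
  [7] K(I(IK(KK))K)
  [8] K(IK(KK)K)
  [9] K(K(KK)K)
  [10] K(KK)

Term B:
  start: KI(II)K
  [1] IK
  [2] K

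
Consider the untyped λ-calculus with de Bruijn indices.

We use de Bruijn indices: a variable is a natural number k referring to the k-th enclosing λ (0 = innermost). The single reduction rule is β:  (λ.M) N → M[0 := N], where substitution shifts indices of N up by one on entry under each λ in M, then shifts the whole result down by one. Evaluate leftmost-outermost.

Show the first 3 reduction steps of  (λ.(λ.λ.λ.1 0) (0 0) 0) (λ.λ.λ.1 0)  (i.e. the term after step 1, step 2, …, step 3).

Answer: after 3 steps: λ.(λ.λ.λ.1 0) 0

Reduction:
  start: (λ.(λ.λ.λ.1 0) (0 0) 0) (λ.λ.λ.1 0)
  step 1: (λ.λ.λ.1 0) ((λ.λ.λ.1 0) (λ.λ.λ.1 0)) (λ.λ.λ.1 0)
  step 2: (λ.λ.1 0) (λ.λ.λ.1 0)
  step 3: λ.(λ.λ.λ.1 0) 0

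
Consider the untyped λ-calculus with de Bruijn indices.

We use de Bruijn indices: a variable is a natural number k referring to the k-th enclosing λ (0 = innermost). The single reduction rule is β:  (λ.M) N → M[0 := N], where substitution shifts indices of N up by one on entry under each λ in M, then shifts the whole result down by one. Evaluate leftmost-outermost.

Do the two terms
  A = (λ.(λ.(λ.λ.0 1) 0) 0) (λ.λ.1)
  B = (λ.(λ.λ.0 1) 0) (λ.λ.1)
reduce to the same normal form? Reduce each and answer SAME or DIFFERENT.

Term A:
  start: (λ.(λ.(λ.λ.0 1) 0) 0) (λ.λ.1)
  [1] (λ.(λ.λ.0 1) 0) (λ.λ.1)
  [2] (λ.λ.0 1) (λ.λ.1)
  [3] λ.0 (λ.λ.1)

Term B:
  start: (λ.(λ.λ.0 1) 0) (λ.λ.1)
  [1] (λ.λ.0 1) (λ.λ.1)
  [2] λ.0 (λ.λ.1)

Answer: SAME — A ⇓ λ.0 (λ.λ.1), B ⇓ λ.0 (λ.λ.1)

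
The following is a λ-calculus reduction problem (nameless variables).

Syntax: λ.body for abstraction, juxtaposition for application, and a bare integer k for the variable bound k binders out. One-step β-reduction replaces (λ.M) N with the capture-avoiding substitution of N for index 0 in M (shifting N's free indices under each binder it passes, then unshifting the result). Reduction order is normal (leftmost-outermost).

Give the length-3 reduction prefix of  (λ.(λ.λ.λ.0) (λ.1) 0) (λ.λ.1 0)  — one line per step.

  start: (λ.(λ.λ.λ.0) (λ.1) 0) (λ.λ.1 0)
  →1  (λ.λ.λ.0) (λ.λ.λ.1 0) (λ.λ.1 0)
  →2  (λ.λ.0) (λ.λ.1 0)
  →3  λ.0

Answer: after 3 steps: λ.0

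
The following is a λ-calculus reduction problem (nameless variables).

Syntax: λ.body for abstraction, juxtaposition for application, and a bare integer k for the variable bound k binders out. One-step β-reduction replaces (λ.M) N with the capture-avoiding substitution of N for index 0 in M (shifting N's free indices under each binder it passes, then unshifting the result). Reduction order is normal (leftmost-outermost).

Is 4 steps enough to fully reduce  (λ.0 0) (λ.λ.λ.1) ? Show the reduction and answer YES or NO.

  start: (λ.0 0) (λ.λ.λ.1)
  step 1: (λ.λ.λ.1) (λ.λ.λ.1)
  step 2: λ.λ.1

Answer: YES — reaches normal form λ.λ.1 in 2 ≤ 4 steps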